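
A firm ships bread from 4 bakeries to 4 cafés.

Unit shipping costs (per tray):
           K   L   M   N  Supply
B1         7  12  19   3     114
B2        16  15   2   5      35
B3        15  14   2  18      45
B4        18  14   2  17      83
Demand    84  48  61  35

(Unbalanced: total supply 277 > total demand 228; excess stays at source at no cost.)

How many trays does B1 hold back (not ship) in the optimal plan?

0

Minimum-cost shipments:
  B1–K: 84 × 7 = 588
  B1–L: 30 × 12 = 360
  B2–N: 35 × 5 = 175
  B3–M: 45 × 2 = 90
  B4–L: 18 × 14 = 252
  B4–M: 16 × 2 = 32
Total cost = 1497.
B1 ships 114 of its 114, leaving 0.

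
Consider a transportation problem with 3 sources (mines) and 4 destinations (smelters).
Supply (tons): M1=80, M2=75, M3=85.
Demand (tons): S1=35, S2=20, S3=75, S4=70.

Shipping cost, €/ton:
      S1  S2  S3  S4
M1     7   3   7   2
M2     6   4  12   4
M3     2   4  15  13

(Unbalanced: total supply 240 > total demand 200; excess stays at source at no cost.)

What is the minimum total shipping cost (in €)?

945

Optimal allocation:
  M1->S3: 75 × €7 = €525
  M1->S4: 5 × €2 = €10
  M2->S2: 10 × €4 = €40
  M2->S4: 65 × €4 = €260
  M3->S1: 35 × €2 = €70
  M3->S2: 10 × €4 = €40
Total = 525 + 10 + 40 + 260 + 70 + 40 = €945.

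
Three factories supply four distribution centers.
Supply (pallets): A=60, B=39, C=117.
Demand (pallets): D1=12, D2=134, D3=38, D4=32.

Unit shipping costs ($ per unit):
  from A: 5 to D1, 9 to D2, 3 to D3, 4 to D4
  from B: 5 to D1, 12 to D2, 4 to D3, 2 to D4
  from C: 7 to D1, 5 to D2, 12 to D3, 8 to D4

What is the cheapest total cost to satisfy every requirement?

976

A cheapest plan:
  A->D1: 5 × $5 = $25
  A->D2: 17 × $9 = $153
  A->D3: 38 × $3 = $114
  B->D1: 7 × $5 = $35
  B->D4: 32 × $2 = $64
  C->D2: 117 × $5 = $585
Total = 25 + 153 + 114 + 35 + 64 + 585 = $976.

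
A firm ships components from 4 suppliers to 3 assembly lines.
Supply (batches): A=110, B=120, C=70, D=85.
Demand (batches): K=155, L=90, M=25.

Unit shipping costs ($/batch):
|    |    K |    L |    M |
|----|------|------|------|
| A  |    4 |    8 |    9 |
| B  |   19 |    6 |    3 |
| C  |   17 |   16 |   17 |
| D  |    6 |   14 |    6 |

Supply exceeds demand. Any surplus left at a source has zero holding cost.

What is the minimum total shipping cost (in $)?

1325

Optimal allocation:
  A→K: 110 batches
  B→L: 90 batches
  B→M: 25 batches
  D→K: 45 batches
Total cost = $1325.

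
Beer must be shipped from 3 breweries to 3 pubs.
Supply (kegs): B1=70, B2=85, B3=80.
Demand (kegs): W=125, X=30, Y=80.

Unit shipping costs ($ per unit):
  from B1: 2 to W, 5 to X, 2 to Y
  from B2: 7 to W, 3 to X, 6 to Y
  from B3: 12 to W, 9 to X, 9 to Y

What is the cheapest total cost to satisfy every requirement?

An optimal shipping plan:
  B1–W: 70 × $2 = $140
  B2–W: 55 × $7 = $385
  B2–X: 30 × $3 = $90
  B3–Y: 80 × $9 = $720
Total = 140 + 385 + 90 + 720 = $1335.
(Supply check: B1 ships 70; B2 ships 85; B3 ships 80.)

1335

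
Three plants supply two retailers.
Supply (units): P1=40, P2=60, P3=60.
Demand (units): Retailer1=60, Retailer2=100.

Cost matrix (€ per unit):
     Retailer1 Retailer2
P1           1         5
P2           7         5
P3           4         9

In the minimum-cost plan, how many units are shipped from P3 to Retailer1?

The minimum-cost plan:
  P1 to Retailer2: 40 × €5 = €200
  P2 to Retailer2: 60 × €5 = €300
  P3 to Retailer1: 60 × €4 = €240
Total cost = €740.
So P3→Retailer1 carries 60 units.

60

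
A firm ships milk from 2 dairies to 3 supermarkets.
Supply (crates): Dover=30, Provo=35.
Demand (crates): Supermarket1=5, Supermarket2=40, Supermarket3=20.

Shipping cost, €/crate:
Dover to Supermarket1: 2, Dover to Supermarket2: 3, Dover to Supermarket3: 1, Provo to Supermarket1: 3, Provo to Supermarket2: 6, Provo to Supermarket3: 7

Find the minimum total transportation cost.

Optimal allocation:
  Dover->Supermarket2: 10 × €3 = €30
  Dover->Supermarket3: 20 × €1 = €20
  Provo->Supermarket1: 5 × €3 = €15
  Provo->Supermarket2: 30 × €6 = €180
Total = 30 + 20 + 15 + 180 = €245.

245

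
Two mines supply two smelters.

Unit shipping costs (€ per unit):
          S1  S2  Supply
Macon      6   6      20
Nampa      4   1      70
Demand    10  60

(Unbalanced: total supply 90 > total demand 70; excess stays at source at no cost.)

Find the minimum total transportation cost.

Optimal allocation:
  Nampa→S1: 10 × €4 = €40
  Nampa→S2: 60 × €1 = €60
Total = 40 + 60 = €100.
(Supply check: Macon ships 0; Nampa ships 70.)

100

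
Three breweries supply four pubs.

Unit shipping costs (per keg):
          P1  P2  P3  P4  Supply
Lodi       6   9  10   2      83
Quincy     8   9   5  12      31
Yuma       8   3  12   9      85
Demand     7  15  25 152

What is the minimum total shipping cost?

One minimum-cost allocation:
  Lodi→P4: 83 × 2 = 166
  Quincy→P1: 6 × 8 = 48
  Quincy→P3: 25 × 5 = 125
  Yuma→P1: 1 × 8 = 8
  Yuma→P2: 15 × 3 = 45
  Yuma→P4: 69 × 9 = 621
Total = 166 + 48 + 125 + 8 + 45 + 621 = 1013.
(Supply check: Lodi ships 83; Quincy ships 31; Yuma ships 85.)

1013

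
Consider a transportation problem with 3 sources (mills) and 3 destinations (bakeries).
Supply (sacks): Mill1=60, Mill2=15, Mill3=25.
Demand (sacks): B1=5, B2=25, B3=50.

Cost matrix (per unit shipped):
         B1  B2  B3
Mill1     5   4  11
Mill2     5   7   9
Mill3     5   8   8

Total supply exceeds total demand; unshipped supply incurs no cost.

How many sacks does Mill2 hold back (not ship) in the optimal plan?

0

Minimum-cost shipments:
  Mill1 to B1: 5 × 5 = 25
  Mill1 to B2: 25 × 4 = 100
  Mill1 to B3: 10 × 11 = 110
  Mill2 to B3: 15 × 9 = 135
  Mill3 to B3: 25 × 8 = 200
Total cost = 570.
Mill2 ships 15 of its 15, leaving 0.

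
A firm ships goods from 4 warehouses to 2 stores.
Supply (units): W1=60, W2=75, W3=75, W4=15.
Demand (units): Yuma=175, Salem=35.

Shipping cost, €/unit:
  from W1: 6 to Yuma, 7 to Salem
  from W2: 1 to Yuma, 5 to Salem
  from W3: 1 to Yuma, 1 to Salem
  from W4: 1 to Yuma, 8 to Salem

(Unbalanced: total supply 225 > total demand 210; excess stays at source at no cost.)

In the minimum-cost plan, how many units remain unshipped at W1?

An optimal plan:
  W1 to Yuma: 45 × €6 = €270
  W2 to Yuma: 75 × €1 = €75
  W3 to Yuma: 40 × €1 = €40
  W3 to Salem: 35 × €1 = €35
  W4 to Yuma: 15 × €1 = €15
Total cost = €435.
W1 ships 45 of its 60, leaving 15.

15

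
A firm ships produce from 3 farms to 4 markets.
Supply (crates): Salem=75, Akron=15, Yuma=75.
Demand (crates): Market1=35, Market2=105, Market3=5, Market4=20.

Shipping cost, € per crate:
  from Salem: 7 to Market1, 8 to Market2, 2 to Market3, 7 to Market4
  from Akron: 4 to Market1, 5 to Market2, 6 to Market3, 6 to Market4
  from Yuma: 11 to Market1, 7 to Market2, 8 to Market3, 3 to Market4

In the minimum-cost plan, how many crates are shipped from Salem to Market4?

Solving gives:
  Salem–Market1: 20 × €7 = €140
  Salem–Market2: 50 × €8 = €400
  Salem–Market3: 5 × €2 = €10
  Akron–Market1: 15 × €4 = €60
  Yuma–Market2: 55 × €7 = €385
  Yuma–Market4: 20 × €3 = €60
Total cost = €1055.
The route Salem→Market4 is not used.

0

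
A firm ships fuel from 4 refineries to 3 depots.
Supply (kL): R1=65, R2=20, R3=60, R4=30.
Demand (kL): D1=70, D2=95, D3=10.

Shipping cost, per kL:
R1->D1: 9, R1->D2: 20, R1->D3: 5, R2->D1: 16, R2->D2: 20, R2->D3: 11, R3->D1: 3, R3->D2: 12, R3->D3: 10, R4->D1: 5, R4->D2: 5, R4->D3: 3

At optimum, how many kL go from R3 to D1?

15

Solving gives:
  R1→D1: 55 kL
  R1→D3: 10 kL
  R2→D2: 20 kL
  R3→D1: 15 kL
  R3→D2: 45 kL
  R4→D2: 30 kL
Total cost = 1680.
So R3→D1 carries 15 kL.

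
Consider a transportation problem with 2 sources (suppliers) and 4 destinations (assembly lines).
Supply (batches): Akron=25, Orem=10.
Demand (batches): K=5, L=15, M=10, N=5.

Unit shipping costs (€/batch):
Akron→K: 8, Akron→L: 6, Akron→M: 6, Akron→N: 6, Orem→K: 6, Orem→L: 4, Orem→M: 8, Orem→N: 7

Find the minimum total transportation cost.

200

One minimum-cost allocation:
  Akron to K: 5 × €8 = €40
  Akron to L: 5 × €6 = €30
  Akron to M: 10 × €6 = €60
  Akron to N: 5 × €6 = €30
  Orem to L: 10 × €4 = €40
Total = 40 + 30 + 60 + 30 + 40 = €200.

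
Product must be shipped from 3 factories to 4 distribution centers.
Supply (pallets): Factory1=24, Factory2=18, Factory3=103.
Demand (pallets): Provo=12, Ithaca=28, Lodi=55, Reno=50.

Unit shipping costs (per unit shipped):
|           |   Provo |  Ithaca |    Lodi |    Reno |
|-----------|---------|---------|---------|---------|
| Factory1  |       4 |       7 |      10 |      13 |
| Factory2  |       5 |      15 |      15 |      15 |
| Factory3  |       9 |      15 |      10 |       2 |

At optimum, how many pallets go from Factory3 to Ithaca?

Solving gives:
  Factory1–Ithaca: 24 × 7 = 168
  Factory2–Provo: 12 × 5 = 60
  Factory2–Ithaca: 4 × 15 = 60
  Factory2–Lodi: 2 × 15 = 30
  Factory3–Lodi: 53 × 10 = 530
  Factory3–Reno: 50 × 2 = 100
Total cost = 948.
The route Factory3→Ithaca is not used.

0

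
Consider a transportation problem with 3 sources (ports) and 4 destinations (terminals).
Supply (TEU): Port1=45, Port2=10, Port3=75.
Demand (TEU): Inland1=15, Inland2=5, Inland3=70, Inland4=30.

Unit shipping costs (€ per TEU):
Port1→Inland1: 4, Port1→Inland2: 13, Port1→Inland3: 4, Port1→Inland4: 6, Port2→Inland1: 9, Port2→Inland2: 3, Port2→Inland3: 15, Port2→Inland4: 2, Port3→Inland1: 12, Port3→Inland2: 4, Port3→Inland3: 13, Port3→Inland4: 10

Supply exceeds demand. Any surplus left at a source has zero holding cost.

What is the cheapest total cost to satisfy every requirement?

An optimal shipping plan:
  Port1->Inland3: 45 × €4 = €180
  Port2->Inland4: 10 × €2 = €20
  Port3->Inland1: 15 × €12 = €180
  Port3->Inland2: 5 × €4 = €20
  Port3->Inland3: 25 × €13 = €325
  Port3->Inland4: 20 × €10 = €200
Total = 180 + 20 + 180 + 20 + 325 + 200 = €925.
(Supply check: Port1 ships 45; Port2 ships 10; Port3 ships 65.)

925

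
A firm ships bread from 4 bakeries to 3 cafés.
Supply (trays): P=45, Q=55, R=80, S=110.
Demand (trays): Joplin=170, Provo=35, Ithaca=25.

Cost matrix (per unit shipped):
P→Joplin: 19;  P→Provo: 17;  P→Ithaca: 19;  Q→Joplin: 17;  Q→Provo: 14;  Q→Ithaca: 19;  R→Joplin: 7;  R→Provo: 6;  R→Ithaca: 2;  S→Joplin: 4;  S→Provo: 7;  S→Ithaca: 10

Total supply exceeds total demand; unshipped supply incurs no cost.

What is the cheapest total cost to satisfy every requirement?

A cheapest plan:
  Q–Joplin: 5 × 17 = 85
  Q–Provo: 35 × 14 = 490
  R–Joplin: 55 × 7 = 385
  R–Ithaca: 25 × 2 = 50
  S–Joplin: 110 × 4 = 440
Total = 85 + 490 + 385 + 50 + 440 = 1450.

1450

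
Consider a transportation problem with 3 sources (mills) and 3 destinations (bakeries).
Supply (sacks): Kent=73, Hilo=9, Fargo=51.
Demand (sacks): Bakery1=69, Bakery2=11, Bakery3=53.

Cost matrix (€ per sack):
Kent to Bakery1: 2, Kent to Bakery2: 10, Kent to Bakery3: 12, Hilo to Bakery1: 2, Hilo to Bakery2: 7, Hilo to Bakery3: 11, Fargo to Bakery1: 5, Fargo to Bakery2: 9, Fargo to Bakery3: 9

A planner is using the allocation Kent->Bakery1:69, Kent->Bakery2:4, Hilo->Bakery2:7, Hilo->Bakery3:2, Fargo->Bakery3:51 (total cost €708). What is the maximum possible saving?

4

Current plan cost = 69·2 + 4·10 + 7·7 + 2·11 + 51·9 = €708.
Optimal plan:
  Kent–Bakery1: 69 × €2 = €138
  Kent–Bakery2: 2 × €10 = €20
  Kent–Bakery3: 2 × €12 = €24
  Hilo–Bakery2: 9 × €7 = €63
  Fargo–Bakery3: 51 × €9 = €459
Optimal cost = €704.
Saving = 708 − 704 = €4.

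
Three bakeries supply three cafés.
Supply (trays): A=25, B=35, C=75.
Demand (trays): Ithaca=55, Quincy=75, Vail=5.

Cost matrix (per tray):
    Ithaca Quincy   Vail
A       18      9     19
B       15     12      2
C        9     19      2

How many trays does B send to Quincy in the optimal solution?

35

Solving gives:
  A→Quincy: 25 × 9 = 225
  B→Quincy: 35 × 12 = 420
  C→Ithaca: 55 × 9 = 495
  C→Quincy: 15 × 19 = 285
  C→Vail: 5 × 2 = 10
Total cost = 1435.
So B→Quincy carries 35 trays.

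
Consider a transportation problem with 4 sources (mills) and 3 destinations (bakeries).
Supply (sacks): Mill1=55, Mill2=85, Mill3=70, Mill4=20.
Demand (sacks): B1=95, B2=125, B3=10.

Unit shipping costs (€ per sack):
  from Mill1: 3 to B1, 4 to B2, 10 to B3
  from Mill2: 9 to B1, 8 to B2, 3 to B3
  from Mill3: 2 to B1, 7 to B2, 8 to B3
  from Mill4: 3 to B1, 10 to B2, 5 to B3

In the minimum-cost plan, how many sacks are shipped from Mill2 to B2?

75

Optimal shipments:
  Mill1→B1: 5 × €3 = €15
  Mill1→B2: 50 × €4 = €200
  Mill2→B2: 75 × €8 = €600
  Mill2→B3: 10 × €3 = €30
  Mill3→B1: 70 × €2 = €140
  Mill4→B1: 20 × €3 = €60
Total cost = €1045.
So Mill2→B2 carries 75 sacks.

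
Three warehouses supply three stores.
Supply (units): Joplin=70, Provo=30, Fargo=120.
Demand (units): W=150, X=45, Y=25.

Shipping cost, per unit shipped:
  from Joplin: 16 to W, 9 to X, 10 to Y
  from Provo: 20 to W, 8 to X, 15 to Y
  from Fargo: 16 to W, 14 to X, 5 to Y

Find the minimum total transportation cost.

2900

Optimal allocation:
  Joplin→W: 55 × 16 = 880
  Joplin→X: 15 × 9 = 135
  Provo→X: 30 × 8 = 240
  Fargo→W: 95 × 16 = 1520
  Fargo→Y: 25 × 5 = 125
Total = 880 + 135 + 240 + 1520 + 125 = 2900.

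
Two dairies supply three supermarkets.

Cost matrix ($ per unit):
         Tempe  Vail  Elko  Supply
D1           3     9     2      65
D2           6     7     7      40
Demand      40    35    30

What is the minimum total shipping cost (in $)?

440

An optimal shipping plan:
  D1 to Tempe: 35 × $3 = $105
  D1 to Elko: 30 × $2 = $60
  D2 to Tempe: 5 × $6 = $30
  D2 to Vail: 35 × $7 = $245
Total = 105 + 60 + 30 + 245 = $440.
(Supply check: D1 ships 65; D2 ships 40.)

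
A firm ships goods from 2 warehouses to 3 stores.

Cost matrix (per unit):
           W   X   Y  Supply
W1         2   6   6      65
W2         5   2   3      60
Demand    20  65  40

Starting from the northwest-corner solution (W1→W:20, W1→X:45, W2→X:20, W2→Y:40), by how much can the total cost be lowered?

Current plan cost = 20·2 + 45·6 + 20·2 + 40·3 = 470.
Optimal plan:
  W1–W: 20 × 2 = 40
  W1–X: 5 × 6 = 30
  W1–Y: 40 × 6 = 240
  W2–X: 60 × 2 = 120
Optimal cost = 430.
Saving = 470 − 430 = 40.

40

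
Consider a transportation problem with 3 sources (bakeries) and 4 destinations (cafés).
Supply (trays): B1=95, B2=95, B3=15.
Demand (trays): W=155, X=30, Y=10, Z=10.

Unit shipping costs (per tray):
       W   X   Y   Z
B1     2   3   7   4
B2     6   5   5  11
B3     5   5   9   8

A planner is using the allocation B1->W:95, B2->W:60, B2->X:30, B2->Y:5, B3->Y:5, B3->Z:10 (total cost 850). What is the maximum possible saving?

Current plan cost = 95·2 + 60·6 + 30·5 + 5·5 + 5·9 + 10·8 = 850.
Optimal plan:
  B1→W: 85 × 2 = 170
  B1→Z: 10 × 4 = 40
  B2→W: 55 × 6 = 330
  B2→X: 30 × 5 = 150
  B2→Y: 10 × 5 = 50
  B3→W: 15 × 5 = 75
Optimal cost = 815.
Saving = 850 − 815 = 35.

35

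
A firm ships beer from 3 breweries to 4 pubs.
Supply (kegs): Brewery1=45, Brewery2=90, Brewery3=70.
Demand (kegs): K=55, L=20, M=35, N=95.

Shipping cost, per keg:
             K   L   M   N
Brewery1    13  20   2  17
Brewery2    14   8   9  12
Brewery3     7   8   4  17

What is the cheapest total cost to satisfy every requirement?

1805

A cheapest plan:
  Brewery1–M: 35 × 2 = 70
  Brewery1–N: 10 × 17 = 170
  Brewery2–L: 5 × 8 = 40
  Brewery2–N: 85 × 12 = 1020
  Brewery3–K: 55 × 7 = 385
  Brewery3–L: 15 × 8 = 120
Total = 70 + 170 + 40 + 1020 + 385 + 120 = 1805.
(Supply check: Brewery1 ships 45; Brewery2 ships 90; Brewery3 ships 70.)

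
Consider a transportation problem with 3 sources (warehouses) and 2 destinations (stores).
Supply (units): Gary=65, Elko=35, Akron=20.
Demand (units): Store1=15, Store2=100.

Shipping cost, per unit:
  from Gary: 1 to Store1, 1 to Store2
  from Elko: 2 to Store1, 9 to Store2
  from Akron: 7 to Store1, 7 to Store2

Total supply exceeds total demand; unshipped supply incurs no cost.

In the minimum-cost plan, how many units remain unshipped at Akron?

An optimal plan:
  Gary–Store2: 65 × 1 = 65
  Elko–Store1: 15 × 2 = 30
  Elko–Store2: 15 × 9 = 135
  Akron–Store2: 20 × 7 = 140
Total cost = 370.
Akron ships 20 of its 20, leaving 0.

0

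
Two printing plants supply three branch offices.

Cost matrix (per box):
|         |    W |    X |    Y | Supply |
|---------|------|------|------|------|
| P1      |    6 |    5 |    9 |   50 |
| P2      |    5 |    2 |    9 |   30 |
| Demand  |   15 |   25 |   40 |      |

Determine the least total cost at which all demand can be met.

495

An optimal shipping plan:
  P1->W: 10 × 6 = 60
  P1->Y: 40 × 9 = 360
  P2->W: 5 × 5 = 25
  P2->X: 25 × 2 = 50
Total = 60 + 360 + 25 + 50 = 495.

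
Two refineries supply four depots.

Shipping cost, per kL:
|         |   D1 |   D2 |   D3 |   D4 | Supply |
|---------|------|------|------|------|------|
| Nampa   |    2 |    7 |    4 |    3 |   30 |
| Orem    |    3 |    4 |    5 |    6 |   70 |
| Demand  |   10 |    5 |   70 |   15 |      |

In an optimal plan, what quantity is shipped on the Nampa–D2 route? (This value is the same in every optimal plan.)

Optimal shipments:
  Nampa→D1: 10 × 2 = 20
  Nampa→D3: 5 × 4 = 20
  Nampa→D4: 15 × 3 = 45
  Orem→D2: 5 × 4 = 20
  Orem→D3: 65 × 5 = 325
Total cost = 430.
The route Nampa→D2 is not used.

0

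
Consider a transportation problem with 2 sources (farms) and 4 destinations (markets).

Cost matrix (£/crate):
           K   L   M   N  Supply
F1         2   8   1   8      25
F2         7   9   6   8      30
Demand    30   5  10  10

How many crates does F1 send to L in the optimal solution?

0

The minimum-cost plan:
  F1–K: 15 × £2 = £30
  F1–M: 10 × £1 = £10
  F2–K: 15 × £7 = £105
  F2–L: 5 × £9 = £45
  F2–N: 10 × £8 = £80
Total cost = £270.
The route F1→L is not used.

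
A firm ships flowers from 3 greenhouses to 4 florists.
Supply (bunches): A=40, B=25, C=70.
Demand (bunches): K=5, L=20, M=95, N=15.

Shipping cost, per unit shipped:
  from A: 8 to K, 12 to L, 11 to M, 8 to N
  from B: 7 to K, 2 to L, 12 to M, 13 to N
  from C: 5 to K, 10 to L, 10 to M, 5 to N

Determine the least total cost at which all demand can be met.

1140

An optimal shipping plan:
  A->M: 40 × 11 = 440
  B->K: 5 × 7 = 35
  B->L: 20 × 2 = 40
  C->M: 55 × 10 = 550
  C->N: 15 × 5 = 75
Total = 440 + 35 + 40 + 550 + 75 = 1140.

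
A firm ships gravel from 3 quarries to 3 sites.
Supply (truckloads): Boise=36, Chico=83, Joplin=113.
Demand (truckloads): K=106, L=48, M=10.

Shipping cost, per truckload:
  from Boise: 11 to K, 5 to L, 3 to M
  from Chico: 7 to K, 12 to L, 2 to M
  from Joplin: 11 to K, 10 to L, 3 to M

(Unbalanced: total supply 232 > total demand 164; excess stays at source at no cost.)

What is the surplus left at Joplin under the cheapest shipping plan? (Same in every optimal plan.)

68

An optimal plan:
  Boise→L: 36 × 5 = 180
  Chico→K: 83 × 7 = 581
  Joplin→K: 23 × 11 = 253
  Joplin→L: 12 × 10 = 120
  Joplin→M: 10 × 3 = 30
Total cost = 1164.
Joplin ships 45 of its 113, leaving 68.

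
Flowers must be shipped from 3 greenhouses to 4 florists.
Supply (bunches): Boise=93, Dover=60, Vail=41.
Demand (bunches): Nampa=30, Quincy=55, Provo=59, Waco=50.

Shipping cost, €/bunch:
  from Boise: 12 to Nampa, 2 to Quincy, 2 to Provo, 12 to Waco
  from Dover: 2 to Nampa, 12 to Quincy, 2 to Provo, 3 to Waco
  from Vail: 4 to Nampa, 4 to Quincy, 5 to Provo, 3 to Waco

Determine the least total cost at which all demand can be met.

One minimum-cost allocation:
  Boise->Quincy: 55 × €2 = €110
  Boise->Provo: 38 × €2 = €76
  Dover->Nampa: 30 × €2 = €60
  Dover->Provo: 21 × €2 = €42
  Dover->Waco: 9 × €3 = €27
  Vail->Waco: 41 × €3 = €123
Total = 110 + 76 + 60 + 42 + 27 + 123 = €438.
(Supply check: Boise ships 93; Dover ships 60; Vail ships 41.)

438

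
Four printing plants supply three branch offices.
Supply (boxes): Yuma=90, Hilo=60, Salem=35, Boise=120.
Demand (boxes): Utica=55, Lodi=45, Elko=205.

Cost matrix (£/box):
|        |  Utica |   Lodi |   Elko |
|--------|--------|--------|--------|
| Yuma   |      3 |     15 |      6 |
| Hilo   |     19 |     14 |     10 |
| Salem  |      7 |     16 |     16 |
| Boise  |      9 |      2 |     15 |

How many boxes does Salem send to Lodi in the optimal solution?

0

Solving gives:
  Yuma→Elko: 90 × £6 = £540
  Hilo→Elko: 60 × £10 = £600
  Salem→Utica: 35 × £7 = £245
  Boise→Utica: 20 × £9 = £180
  Boise→Lodi: 45 × £2 = £90
  Boise→Elko: 55 × £15 = £825
Total cost = £2480.
The route Salem→Lodi is not used.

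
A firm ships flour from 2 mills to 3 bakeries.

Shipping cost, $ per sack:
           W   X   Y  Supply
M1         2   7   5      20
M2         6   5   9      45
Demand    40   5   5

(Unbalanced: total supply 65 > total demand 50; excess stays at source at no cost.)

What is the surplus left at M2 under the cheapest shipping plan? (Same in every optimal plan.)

Minimum-cost shipments:
  M1 to W: 20 × $2 = $40
  M2 to W: 20 × $6 = $120
  M2 to X: 5 × $5 = $25
  M2 to Y: 5 × $9 = $45
Total cost = $230.
M2 ships 30 of its 45, leaving 15.

15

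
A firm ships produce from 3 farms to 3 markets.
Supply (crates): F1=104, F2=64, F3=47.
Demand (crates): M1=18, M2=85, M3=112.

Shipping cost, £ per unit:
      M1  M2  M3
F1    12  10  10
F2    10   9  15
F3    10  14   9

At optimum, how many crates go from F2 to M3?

The minimum-cost plan:
  F1–M2: 21 × £10 = £210
  F1–M3: 83 × £10 = £830
  F2–M2: 64 × £9 = £576
  F3–M1: 18 × £10 = £180
  F3–M3: 29 × £9 = £261
Total cost = £2057.
The route F2→M3 is not used.

0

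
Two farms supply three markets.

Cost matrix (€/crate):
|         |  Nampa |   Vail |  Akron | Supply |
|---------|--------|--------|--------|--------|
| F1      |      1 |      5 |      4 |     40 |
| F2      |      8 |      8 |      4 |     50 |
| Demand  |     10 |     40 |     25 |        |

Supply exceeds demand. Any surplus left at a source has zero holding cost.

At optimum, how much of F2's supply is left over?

An optimal plan:
  F1 to Nampa: 10 × €1 = €10
  F1 to Vail: 30 × €5 = €150
  F2 to Vail: 10 × €8 = €80
  F2 to Akron: 25 × €4 = €100
Total cost = €340.
F2 ships 35 of its 50, leaving 15.

15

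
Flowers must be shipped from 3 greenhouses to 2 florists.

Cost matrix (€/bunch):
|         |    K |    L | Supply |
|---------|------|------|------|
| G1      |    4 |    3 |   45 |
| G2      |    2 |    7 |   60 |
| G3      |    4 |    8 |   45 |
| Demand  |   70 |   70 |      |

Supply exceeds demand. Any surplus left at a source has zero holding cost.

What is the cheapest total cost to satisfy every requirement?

495

One minimum-cost allocation:
  G1 to L: 45 bunches
  G2 to K: 60 bunches
  G3 to K: 10 bunches
  G3 to L: 25 bunches
Total cost = €495.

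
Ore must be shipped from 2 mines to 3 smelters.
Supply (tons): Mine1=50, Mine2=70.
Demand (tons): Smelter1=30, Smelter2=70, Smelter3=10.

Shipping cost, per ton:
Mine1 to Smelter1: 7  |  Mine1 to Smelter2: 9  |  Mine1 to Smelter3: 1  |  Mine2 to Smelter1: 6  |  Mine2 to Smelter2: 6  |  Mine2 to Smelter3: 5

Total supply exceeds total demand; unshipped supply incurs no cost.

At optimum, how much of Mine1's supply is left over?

An optimal plan:
  Mine1->Smelter1: 30 × 7 = 210
  Mine1->Smelter3: 10 × 1 = 10
  Mine2->Smelter2: 70 × 6 = 420
Total cost = 640.
Mine1 ships 40 of its 50, leaving 10.

10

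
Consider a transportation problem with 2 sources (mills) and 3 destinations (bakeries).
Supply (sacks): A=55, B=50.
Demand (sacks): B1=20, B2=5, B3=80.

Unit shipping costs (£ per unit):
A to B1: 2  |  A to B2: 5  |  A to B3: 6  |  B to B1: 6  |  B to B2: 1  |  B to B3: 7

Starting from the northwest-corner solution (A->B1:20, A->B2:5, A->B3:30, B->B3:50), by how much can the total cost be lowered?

Current plan cost = 20·2 + 5·5 + 30·6 + 50·7 = £595.
Optimal plan:
  A to B1: 20 × £2 = £40
  A to B3: 35 × £6 = £210
  B to B2: 5 × £1 = £5
  B to B3: 45 × £7 = £315
Optimal cost = £570.
Saving = 595 − 570 = £25.

25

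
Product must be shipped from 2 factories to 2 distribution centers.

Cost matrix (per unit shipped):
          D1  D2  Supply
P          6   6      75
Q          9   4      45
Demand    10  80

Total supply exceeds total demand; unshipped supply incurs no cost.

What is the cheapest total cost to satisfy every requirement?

450

A cheapest plan:
  P→D1: 10 × 6 = 60
  P→D2: 35 × 6 = 210
  Q→D2: 45 × 4 = 180
Total = 60 + 210 + 180 = 450.
(Supply check: P ships 45; Q ships 45.)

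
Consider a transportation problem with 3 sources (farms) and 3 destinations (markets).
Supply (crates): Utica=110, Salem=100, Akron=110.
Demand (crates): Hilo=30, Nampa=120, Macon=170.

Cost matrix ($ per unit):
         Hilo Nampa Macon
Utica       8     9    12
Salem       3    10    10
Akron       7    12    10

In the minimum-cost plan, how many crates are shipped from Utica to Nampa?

The minimum-cost plan:
  Utica to Nampa: 110 × $9 = $990
  Salem to Hilo: 30 × $3 = $90
  Salem to Nampa: 10 × $10 = $100
  Salem to Macon: 60 × $10 = $600
  Akron to Macon: 110 × $10 = $1100
Total cost = $2880.
So Utica→Nampa carries 110 crates.

110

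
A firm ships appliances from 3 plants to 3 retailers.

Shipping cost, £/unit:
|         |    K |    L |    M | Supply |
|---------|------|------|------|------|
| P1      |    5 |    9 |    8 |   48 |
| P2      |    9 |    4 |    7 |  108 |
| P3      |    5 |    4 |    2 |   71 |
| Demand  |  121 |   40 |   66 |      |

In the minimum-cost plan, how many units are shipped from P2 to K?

The minimum-cost plan:
  P1->K: 48 × £5 = £240
  P2->K: 68 × £9 = £612
  P2->L: 40 × £4 = £160
  P3->K: 5 × £5 = £25
  P3->M: 66 × £2 = £132
Total cost = £1169.
So P2→K carries 68 units.

68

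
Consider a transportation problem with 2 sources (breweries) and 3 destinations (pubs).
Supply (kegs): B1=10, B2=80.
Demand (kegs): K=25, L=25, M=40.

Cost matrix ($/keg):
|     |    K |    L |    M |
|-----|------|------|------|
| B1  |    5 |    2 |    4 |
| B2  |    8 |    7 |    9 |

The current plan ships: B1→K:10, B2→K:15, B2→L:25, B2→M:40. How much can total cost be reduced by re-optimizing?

Current plan cost = 10·5 + 15·8 + 25·7 + 40·9 = $705.
Optimal plan:
  B1–L: 10 kegs
  B2–K: 25 kegs
  B2–L: 15 kegs
  B2–M: 40 kegs
Optimal cost = $685.
Saving = 705 − 685 = $20.

20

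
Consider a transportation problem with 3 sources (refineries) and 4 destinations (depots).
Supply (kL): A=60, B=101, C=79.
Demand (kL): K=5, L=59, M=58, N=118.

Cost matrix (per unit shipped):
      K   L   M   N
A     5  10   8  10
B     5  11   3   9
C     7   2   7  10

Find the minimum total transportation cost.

1454

A cheapest plan:
  A–K: 5 × 5 = 25
  A–N: 55 × 10 = 550
  B–M: 58 × 3 = 174
  B–N: 43 × 9 = 387
  C–L: 59 × 2 = 118
  C–N: 20 × 10 = 200
Total = 25 + 550 + 174 + 387 + 118 + 200 = 1454.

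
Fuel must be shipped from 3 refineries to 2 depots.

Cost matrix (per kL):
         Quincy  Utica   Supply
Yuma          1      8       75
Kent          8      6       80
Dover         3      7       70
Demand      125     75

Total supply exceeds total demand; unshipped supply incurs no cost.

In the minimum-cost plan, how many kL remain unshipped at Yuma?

Minimum-cost shipments:
  Yuma to Quincy: 75 × 1 = 75
  Kent to Utica: 75 × 6 = 450
  Dover to Quincy: 50 × 3 = 150
Total cost = 675.
Yuma ships 75 of its 75, leaving 0.

0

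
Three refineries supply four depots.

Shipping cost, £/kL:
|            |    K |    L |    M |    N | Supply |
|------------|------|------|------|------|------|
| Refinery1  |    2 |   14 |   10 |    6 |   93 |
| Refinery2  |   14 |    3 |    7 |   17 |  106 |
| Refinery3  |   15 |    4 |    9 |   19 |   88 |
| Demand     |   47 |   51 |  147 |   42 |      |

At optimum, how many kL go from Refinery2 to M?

Optimal shipments:
  Refinery1→K: 47 kL
  Refinery1→M: 4 kL
  Refinery1→N: 42 kL
  Refinery2→M: 106 kL
  Refinery3→L: 51 kL
  Refinery3→M: 37 kL
Total cost = £1665.
So Refinery2→M carries 106 kL.

106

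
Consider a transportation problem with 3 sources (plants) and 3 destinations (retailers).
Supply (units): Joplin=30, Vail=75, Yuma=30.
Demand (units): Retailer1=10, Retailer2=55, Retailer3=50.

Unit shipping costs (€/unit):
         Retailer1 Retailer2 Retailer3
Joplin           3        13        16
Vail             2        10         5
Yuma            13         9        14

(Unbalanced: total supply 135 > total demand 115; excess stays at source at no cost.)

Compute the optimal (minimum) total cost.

An optimal shipping plan:
  Joplin to Retailer1: 10 × €3 = €30
  Vail to Retailer2: 25 × €10 = €250
  Vail to Retailer3: 50 × €5 = €250
  Yuma to Retailer2: 30 × €9 = €270
Total = 30 + 250 + 250 + 270 = €800.

800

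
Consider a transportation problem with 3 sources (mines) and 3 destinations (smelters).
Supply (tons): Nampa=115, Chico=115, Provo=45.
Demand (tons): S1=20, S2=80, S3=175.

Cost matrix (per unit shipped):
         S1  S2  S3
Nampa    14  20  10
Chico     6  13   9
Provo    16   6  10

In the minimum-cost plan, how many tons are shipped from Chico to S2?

35

Solving gives:
  Nampa to S3: 115 × 10 = 1150
  Chico to S1: 20 × 6 = 120
  Chico to S2: 35 × 13 = 455
  Chico to S3: 60 × 9 = 540
  Provo to S2: 45 × 6 = 270
Total cost = 2535.
So Chico→S2 carries 35 tons.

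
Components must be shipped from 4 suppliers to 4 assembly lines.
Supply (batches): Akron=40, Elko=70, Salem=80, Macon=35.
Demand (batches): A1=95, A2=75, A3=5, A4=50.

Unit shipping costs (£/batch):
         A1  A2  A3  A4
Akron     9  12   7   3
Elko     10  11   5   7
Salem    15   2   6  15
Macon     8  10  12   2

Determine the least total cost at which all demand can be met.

1220

An optimal shipping plan:
  Akron to A1: 25 × £9 = £225
  Akron to A4: 15 × £3 = £45
  Elko to A1: 70 × £10 = £700
  Salem to A2: 75 × £2 = £150
  Salem to A3: 5 × £6 = £30
  Macon to A4: 35 × £2 = £70
Total = 225 + 45 + 700 + 150 + 30 + 70 = £1220.
(Supply check: Akron ships 40; Elko ships 70; Salem ships 80; Macon ships 35.)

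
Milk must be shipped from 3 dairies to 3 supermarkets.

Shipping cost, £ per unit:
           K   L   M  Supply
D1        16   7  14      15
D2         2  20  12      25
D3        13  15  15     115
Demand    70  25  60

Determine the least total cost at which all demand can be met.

A cheapest plan:
  D1->L: 15 crates
  D2->K: 25 crates
  D3->K: 45 crates
  D3->L: 10 crates
  D3->M: 60 crates
Total cost = £1790.

1790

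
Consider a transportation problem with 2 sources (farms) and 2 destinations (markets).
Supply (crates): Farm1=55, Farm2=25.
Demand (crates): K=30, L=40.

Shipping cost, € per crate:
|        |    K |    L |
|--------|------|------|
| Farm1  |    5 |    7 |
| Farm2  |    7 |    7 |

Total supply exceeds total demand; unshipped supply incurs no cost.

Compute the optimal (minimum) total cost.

Optimal allocation:
  Farm1–K: 30 × €5 = €150
  Farm1–L: 25 × €7 = €175
  Farm2–L: 15 × €7 = €105
Total = 150 + 175 + 105 = €430.

430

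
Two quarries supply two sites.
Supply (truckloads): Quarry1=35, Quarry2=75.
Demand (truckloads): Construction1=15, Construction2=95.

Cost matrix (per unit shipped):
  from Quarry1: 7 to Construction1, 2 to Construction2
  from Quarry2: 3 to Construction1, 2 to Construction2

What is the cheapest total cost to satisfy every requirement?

235

Optimal allocation:
  Quarry1→Construction2: 35 × 2 = 70
  Quarry2→Construction1: 15 × 3 = 45
  Quarry2→Construction2: 60 × 2 = 120
Total = 70 + 45 + 120 = 235.
(Supply check: Quarry1 ships 35; Quarry2 ships 75.)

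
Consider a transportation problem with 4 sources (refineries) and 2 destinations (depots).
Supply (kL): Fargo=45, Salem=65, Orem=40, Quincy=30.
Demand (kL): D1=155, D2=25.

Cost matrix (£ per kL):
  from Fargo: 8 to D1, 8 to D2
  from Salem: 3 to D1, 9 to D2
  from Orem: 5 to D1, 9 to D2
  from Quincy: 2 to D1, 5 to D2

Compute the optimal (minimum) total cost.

Optimal allocation:
  Fargo->D1: 20 × £8 = £160
  Fargo->D2: 25 × £8 = £200
  Salem->D1: 65 × £3 = £195
  Orem->D1: 40 × £5 = £200
  Quincy->D1: 30 × £2 = £60
Total = 160 + 200 + 195 + 200 + 60 = £815.

815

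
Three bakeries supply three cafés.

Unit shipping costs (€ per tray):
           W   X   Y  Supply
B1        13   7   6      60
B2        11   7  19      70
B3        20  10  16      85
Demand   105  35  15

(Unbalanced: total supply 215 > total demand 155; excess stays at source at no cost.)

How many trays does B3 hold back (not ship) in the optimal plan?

60

Minimum-cost shipments:
  B1–W: 35 × €13 = €455
  B1–X: 10 × €7 = €70
  B1–Y: 15 × €6 = €90
  B2–W: 70 × €11 = €770
  B3–X: 25 × €10 = €250
Total cost = €1635.
B3 ships 25 of its 85, leaving 60.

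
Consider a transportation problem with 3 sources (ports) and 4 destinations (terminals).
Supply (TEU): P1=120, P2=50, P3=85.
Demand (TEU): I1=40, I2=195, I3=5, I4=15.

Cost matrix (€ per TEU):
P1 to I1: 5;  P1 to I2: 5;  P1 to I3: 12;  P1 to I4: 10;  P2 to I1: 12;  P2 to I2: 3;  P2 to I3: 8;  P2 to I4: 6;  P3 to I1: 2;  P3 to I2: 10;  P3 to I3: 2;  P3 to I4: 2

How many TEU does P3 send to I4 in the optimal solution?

15

The minimum-cost plan:
  P1 to I2: 120 TEU
  P2 to I2: 50 TEU
  P3 to I1: 40 TEU
  P3 to I2: 25 TEU
  P3 to I3: 5 TEU
  P3 to I4: 15 TEU
Total cost = €1120.
So P3→I4 carries 15 TEU.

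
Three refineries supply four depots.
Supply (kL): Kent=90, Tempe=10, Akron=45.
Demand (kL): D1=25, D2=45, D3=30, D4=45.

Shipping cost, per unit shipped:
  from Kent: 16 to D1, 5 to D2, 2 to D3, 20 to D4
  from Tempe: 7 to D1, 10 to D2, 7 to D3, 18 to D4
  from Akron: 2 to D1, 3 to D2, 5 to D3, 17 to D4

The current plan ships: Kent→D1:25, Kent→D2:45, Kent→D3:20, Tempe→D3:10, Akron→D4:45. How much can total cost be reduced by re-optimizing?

345

Current plan cost = 25·16 + 45·5 + 20·2 + 10·7 + 45·17 = 1500.
Optimal plan:
  Kent->D2: 45 × 5 = 225
  Kent->D3: 30 × 2 = 60
  Kent->D4: 15 × 20 = 300
  Tempe->D4: 10 × 18 = 180
  Akron->D1: 25 × 2 = 50
  Akron->D4: 20 × 17 = 340
Optimal cost = 1155.
Saving = 1500 − 1155 = 345.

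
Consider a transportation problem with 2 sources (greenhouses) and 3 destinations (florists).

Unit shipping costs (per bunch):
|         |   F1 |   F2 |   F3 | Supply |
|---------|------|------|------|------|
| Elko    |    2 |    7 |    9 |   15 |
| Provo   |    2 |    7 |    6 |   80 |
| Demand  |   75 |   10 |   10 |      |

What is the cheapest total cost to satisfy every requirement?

280

An optimal shipping plan:
  Elko→F1: 15 bunches
  Provo→F1: 60 bunches
  Provo→F2: 10 bunches
  Provo→F3: 10 bunches
Total cost = 280.
(Supply check: Elko ships 15; Provo ships 80.)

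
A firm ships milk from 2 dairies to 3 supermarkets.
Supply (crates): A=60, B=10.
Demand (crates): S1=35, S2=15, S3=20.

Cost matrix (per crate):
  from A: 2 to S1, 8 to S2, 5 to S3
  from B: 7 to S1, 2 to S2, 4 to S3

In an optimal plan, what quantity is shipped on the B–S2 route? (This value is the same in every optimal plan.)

10

The minimum-cost plan:
  A to S1: 35 × 2 = 70
  A to S2: 5 × 8 = 40
  A to S3: 20 × 5 = 100
  B to S2: 10 × 2 = 20
Total cost = 230.
So B→S2 carries 10 crates.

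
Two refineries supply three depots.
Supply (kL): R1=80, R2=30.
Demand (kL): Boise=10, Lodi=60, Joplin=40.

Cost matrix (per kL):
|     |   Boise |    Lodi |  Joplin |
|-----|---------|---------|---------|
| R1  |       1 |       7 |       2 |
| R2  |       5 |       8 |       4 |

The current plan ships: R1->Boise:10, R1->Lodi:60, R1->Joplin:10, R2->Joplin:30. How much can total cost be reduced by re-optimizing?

Current plan cost = 10·1 + 60·7 + 10·2 + 30·4 = 570.
Optimal plan:
  R1->Boise: 10 × 1 = 10
  R1->Lodi: 30 × 7 = 210
  R1->Joplin: 40 × 2 = 80
  R2->Lodi: 30 × 8 = 240
Optimal cost = 540.
Saving = 570 − 540 = 30.

30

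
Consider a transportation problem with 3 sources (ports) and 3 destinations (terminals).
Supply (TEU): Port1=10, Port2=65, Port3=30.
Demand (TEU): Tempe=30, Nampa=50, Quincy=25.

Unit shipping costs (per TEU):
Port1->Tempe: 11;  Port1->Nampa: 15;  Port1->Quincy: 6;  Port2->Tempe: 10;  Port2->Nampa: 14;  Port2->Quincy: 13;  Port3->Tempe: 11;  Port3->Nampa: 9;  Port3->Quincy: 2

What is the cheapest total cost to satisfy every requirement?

1015

Optimal allocation:
  Port1->Quincy: 10 × 6 = 60
  Port2->Tempe: 30 × 10 = 300
  Port2->Nampa: 35 × 14 = 490
  Port3->Nampa: 15 × 9 = 135
  Port3->Quincy: 15 × 2 = 30
Total = 60 + 300 + 490 + 135 + 30 = 1015.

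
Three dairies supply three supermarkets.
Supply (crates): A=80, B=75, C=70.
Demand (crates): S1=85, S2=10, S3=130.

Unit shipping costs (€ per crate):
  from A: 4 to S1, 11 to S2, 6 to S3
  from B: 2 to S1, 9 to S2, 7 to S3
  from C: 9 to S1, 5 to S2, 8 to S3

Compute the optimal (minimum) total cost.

A cheapest plan:
  A→S1: 10 crates
  A→S3: 70 crates
  B→S1: 75 crates
  C→S2: 10 crates
  C→S3: 60 crates
Total cost = €1140.
(Supply check: A ships 80; B ships 75; C ships 70.)

1140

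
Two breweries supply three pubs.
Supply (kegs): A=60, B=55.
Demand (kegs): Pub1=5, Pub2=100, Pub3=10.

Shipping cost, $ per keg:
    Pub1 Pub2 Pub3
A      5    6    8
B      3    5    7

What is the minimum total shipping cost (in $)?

Optimal allocation:
  A→Pub2: 50 × $6 = $300
  A→Pub3: 10 × $8 = $80
  B→Pub1: 5 × $3 = $15
  B→Pub2: 50 × $5 = $250
Total = 300 + 80 + 15 + 250 = $645.
(Supply check: A ships 60; B ships 55.)

645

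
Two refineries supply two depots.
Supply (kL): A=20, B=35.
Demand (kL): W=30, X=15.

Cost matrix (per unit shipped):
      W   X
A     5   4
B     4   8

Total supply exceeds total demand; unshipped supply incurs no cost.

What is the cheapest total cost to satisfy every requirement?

180

One minimum-cost allocation:
  A->X: 15 kL
  B->W: 30 kL
Total cost = 180.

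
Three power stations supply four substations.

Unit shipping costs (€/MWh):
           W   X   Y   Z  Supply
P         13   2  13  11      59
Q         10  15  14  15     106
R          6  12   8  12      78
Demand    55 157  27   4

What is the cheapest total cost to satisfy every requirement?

2210

A cheapest plan:
  P→X: 59 × €2 = €118
  Q→W: 4 × €10 = €40
  Q→X: 98 × €15 = €1470
  Q→Z: 4 × €15 = €60
  R→W: 51 × €6 = €306
  R→Y: 27 × €8 = €216
Total = 118 + 40 + 1470 + 60 + 306 + 216 = €2210.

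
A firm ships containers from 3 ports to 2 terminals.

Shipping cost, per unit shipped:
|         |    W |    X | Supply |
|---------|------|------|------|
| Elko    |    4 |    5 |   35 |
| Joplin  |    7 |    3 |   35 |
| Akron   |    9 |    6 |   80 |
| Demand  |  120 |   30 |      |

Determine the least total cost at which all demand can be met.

985

One minimum-cost allocation:
  Elko→W: 35 × 4 = 140
  Joplin→W: 5 × 7 = 35
  Joplin→X: 30 × 3 = 90
  Akron→W: 80 × 9 = 720
Total = 140 + 35 + 90 + 720 = 985.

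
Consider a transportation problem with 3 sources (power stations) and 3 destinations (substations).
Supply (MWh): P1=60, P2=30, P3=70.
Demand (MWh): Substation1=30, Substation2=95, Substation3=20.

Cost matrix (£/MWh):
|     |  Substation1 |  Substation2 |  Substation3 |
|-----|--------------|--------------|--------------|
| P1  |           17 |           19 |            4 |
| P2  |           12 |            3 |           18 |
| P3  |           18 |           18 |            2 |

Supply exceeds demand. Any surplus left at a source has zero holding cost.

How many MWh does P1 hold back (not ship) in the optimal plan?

An optimal plan:
  P1 to Substation1: 30 × £17 = £510
  P1 to Substation2: 15 × £19 = £285
  P2 to Substation2: 30 × £3 = £90
  P3 to Substation2: 50 × £18 = £900
  P3 to Substation3: 20 × £2 = £40
Total cost = £1825.
P1 ships 45 of its 60, leaving 15.

15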